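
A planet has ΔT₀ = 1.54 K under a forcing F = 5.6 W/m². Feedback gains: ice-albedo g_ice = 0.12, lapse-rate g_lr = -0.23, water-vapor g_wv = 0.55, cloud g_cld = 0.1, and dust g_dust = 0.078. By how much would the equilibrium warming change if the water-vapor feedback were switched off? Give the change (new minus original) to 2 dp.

Original: g = 0.618, ΔT = 1.54/(1−0.618) = 4.0314 K.
Without water-vapor: g' = 0.068, ΔT' = 1.54/(1−0.068) = 1.6524 K.
Change = 1.6524 − 4.0314 = -2.38 K.

-2.38 K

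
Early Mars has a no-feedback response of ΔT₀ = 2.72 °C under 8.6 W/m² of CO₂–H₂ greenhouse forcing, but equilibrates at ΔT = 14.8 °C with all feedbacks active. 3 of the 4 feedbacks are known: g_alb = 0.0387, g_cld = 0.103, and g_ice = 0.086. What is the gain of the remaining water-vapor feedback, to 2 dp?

0.59

Amplification A = ΔT/ΔT₀ = 14.8/2.72 = 5.441.
Total gain g = 1 − 1/A = 1 − 1/5.441 = 0.8162.
Known gains sum to 0.0387 + 0.103 + 0.086 = 0.2277.
g_wv = 0.8162 − 0.2277 = 0.59.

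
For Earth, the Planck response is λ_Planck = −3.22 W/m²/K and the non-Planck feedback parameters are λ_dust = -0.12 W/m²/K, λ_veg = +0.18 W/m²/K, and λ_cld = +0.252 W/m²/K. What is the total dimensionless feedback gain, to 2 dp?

Convert to gains: g_dust = -0.12/3.22 = -0.03727; g_veg = 0.18/3.22 = 0.0559; g_cld = 0.252/3.22 = 0.07826.
Total gain g = 0.09689.

0.10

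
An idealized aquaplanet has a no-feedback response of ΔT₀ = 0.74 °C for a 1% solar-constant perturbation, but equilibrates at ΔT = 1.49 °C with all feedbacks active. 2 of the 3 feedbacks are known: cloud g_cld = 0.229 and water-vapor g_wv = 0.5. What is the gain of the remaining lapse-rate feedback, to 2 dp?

Amplification A = ΔT/ΔT₀ = 1.49/0.74 = 2.014.
Total gain g = 1 − 1/A = 1 − 1/2.014 = 0.5035.
Known gains sum to 0.229 + 0.5 = 0.729.
g_lr = 0.5035 − 0.729 = -0.23.

-0.23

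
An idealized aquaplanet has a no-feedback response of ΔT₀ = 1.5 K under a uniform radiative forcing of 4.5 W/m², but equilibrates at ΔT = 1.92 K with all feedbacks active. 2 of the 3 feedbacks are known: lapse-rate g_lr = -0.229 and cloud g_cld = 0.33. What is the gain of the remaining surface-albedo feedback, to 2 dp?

Amplification A = ΔT/ΔT₀ = 1.92/1.5 = 1.28.
Total gain g = 1 − 1/A = 1 − 1/1.28 = 0.2188.
Known gains sum to -0.229 + 0.33 = 0.101.
g_alb = 0.2188 − 0.101 = 0.12.

0.12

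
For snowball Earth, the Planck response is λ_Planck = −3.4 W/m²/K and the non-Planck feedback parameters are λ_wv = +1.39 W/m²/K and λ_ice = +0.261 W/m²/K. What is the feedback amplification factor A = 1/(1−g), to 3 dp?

1.944

Convert to gains: g_wv = 1.39/3.4 = 0.4088; g_ice = 0.261/3.4 = 0.07676.
Total gain g = 0.48556.
A = 1/(1 − 0.48556) = 1.944.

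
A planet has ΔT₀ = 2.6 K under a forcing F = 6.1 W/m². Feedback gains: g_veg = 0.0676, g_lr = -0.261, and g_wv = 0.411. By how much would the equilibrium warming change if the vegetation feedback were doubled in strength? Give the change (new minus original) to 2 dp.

Original: g = 0.2176, ΔT = 2.6/(1−0.2176) = 3.3231 K.
With doubled vegetation: g' = 0.2852, ΔT' = 2.6/(1−0.2852) = 3.6374 K.
Change = 3.6374 − 3.3231 = 0.31 K.

0.31 K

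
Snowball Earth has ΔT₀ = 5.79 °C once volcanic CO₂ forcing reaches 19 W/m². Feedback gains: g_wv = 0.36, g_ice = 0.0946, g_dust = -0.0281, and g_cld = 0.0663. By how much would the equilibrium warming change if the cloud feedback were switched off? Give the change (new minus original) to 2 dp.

Original: g = 0.4928, ΔT = 5.79/(1−0.4928) = 11.4156 °C.
Without cloud: g' = 0.4265, ΔT' = 5.79/(1−0.4265) = 10.0959 °C.
Change = 10.0959 − 11.4156 = -1.32 °C.

-1.32 °C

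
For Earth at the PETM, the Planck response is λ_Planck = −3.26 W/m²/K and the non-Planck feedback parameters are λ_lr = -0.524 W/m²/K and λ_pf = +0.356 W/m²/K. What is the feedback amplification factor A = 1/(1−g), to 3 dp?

Convert to gains: g_lr = -0.524/3.26 = -0.1607; g_pf = 0.356/3.26 = 0.1092.
Total gain g = -0.0515.
A = 1/(1 + 0.0515) = 0.951.

0.951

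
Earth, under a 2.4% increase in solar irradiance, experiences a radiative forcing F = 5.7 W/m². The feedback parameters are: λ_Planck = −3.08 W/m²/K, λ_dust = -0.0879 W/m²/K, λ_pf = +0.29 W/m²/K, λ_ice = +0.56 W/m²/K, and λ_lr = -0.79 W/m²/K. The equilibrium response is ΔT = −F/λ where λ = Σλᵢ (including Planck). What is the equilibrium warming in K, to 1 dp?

Net feedback parameter λ = (−3.08) + (-0.0879) + (+0.29) + (+0.56) + (-0.79) = -3.1079 W/m²/K.
ΔT = −F/λ = −5.7/(-3.1079) = 1.8 K.

1.8 K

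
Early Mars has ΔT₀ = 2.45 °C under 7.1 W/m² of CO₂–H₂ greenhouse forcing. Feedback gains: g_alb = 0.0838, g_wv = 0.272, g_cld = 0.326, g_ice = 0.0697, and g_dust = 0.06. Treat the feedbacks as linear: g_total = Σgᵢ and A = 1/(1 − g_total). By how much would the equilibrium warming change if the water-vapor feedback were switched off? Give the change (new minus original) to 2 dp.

-7.68 °C

Original: g = 0.8115, ΔT = 2.45/(1−0.8115) = 12.9973 °C.
Without water-vapor: g' = 0.5395, ΔT' = 2.45/(1−0.5395) = 5.3203 °C.
Change = 5.3203 − 12.9973 = -7.68 °C.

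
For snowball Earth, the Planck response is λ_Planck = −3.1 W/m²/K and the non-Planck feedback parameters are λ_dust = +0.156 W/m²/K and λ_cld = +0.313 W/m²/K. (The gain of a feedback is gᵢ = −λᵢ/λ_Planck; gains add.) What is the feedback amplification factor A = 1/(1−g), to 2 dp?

Convert to gains: g_dust = 0.156/3.1 = 0.05032; g_cld = 0.313/3.1 = 0.101.
Total gain g = 0.15132.
A = 1/(1 − 0.15132) = 1.18.

1.18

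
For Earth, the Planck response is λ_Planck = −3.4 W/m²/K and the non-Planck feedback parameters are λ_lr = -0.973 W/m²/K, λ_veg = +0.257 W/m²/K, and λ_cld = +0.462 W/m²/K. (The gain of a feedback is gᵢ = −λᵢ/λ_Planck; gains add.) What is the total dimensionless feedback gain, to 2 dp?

Convert to gains: g_lr = -0.973/3.4 = -0.2862; g_veg = 0.257/3.4 = 0.07559; g_cld = 0.462/3.4 = 0.1359.
Total gain g = -0.07471.

-0.07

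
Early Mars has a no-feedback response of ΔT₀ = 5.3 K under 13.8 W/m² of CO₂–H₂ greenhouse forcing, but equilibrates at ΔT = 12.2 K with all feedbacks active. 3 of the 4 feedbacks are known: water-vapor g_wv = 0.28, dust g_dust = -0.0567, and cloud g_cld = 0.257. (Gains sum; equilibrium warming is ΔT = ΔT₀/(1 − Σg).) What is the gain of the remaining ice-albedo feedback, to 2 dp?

Amplification A = ΔT/ΔT₀ = 12.2/5.3 = 2.302.
Total gain g = 1 − 1/A = 1 − 1/2.302 = 0.5656.
Known gains sum to 0.28 − 0.0567 + 0.257 = 0.4803.
g_ice = 0.5656 − 0.4803 = 0.09.

0.09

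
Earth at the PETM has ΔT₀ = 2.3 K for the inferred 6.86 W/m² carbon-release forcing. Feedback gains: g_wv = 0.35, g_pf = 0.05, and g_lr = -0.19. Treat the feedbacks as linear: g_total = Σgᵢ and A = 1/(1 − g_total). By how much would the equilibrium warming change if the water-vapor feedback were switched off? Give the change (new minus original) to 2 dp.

Original: g = 0.21, ΔT = 2.3/(1−0.21) = 2.9114 K.
Without water-vapor: g' = -0.14, ΔT' = 2.3/(1+0.14) = 2.0175 K.
Change = 2.0175 − 2.9114 = -0.89 K.

-0.89 K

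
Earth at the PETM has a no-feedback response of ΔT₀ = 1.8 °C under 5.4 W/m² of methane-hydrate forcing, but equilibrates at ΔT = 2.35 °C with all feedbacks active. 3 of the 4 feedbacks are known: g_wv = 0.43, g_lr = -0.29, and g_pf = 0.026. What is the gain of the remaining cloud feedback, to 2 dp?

Amplification A = ΔT/ΔT₀ = 2.35/1.8 = 1.306.
Total gain g = 1 − 1/A = 1 − 1/1.306 = 0.2343.
Known gains sum to 0.43 − 0.29 + 0.026 = 0.166.
g_cld = 0.2343 − 0.166 = 0.07.

0.07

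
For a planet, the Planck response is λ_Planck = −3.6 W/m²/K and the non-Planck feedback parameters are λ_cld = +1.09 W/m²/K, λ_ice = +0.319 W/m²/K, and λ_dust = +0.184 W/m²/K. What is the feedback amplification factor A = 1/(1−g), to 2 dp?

Convert to gains: g_cld = 1.09/3.6 = 0.3028; g_ice = 0.319/3.6 = 0.08861; g_dust = 0.184/3.6 = 0.05111.
Total gain g = 0.44252.
A = 1/(1 − 0.44252) = 1.79.

1.79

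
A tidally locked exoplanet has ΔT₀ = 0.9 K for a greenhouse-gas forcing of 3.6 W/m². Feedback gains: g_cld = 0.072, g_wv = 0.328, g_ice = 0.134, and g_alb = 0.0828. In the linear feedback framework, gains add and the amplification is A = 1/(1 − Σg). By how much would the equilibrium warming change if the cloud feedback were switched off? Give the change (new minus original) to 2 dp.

Original: g = 0.6168, ΔT = 0.9/(1−0.6168) = 2.3486 K.
Without cloud: g' = 0.5448, ΔT' = 0.9/(1−0.5448) = 1.9772 K.
Change = 1.9772 − 2.3486 = -0.37 K.

-0.37 K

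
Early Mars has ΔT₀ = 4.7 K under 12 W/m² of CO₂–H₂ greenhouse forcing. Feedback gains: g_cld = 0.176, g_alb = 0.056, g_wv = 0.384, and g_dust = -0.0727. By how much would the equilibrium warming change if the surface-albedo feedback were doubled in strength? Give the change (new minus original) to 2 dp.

Original: g = 0.5433, ΔT = 4.7/(1−0.5433) = 10.2912 K.
With doubled surface-albedo: g' = 0.5993, ΔT' = 4.7/(1−0.5993) = 11.7295 K.
Change = 11.7295 − 10.2912 = 1.44 K.

1.44 K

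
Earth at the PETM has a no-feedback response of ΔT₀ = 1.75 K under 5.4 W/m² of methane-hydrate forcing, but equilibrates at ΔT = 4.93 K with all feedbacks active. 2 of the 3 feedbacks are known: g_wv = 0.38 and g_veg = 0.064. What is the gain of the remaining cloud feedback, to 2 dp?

0.20

Amplification A = ΔT/ΔT₀ = 4.93/1.75 = 2.817.
Total gain g = 1 − 1/A = 1 − 1/2.817 = 0.645.
Known gains sum to 0.38 + 0.064 = 0.444.
g_cld = 0.645 − 0.444 = 0.20.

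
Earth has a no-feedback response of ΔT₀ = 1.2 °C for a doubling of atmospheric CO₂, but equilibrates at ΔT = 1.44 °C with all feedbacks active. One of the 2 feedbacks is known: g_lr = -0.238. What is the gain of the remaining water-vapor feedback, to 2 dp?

Amplification A = ΔT/ΔT₀ = 1.44/1.2 = 1.2.
Total gain g = 1 − 1/A = 1 − 1/1.2 = 0.1667.
The known gain is -0.238.
g_wv = 0.1667 + 0.238 = 0.40.

0.40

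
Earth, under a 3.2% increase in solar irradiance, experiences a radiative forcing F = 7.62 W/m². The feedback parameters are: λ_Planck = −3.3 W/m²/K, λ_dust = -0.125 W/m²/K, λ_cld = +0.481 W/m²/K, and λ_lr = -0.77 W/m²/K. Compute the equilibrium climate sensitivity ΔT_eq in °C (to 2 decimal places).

Net feedback parameter λ = (−3.3) + (-0.125) + (+0.481) + (-0.77) = -3.714 W/m²/K.
ΔT = −F/λ = −7.62/(-3.714) = 2.05 °C.

2.05 °C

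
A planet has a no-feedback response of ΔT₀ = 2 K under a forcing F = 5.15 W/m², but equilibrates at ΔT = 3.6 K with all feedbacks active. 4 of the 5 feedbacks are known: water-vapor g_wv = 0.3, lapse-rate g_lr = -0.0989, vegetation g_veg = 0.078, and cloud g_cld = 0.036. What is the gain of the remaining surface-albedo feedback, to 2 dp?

0.13

Amplification A = ΔT/ΔT₀ = 3.6/2 = 1.8.
Total gain g = 1 − 1/A = 1 − 1/1.8 = 0.4444.
Known gains sum to 0.3 − 0.0989 + 0.078 + 0.036 = 0.3151.
g_alb = 0.4444 − 0.3151 = 0.13.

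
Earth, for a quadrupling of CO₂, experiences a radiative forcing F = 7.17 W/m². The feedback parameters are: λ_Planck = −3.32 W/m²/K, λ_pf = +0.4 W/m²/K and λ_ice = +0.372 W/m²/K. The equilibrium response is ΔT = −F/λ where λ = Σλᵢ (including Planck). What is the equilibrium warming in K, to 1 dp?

2.8 K

Net feedback parameter λ = (−3.32) + (+0.4) + (+0.372) = -2.548 W/m²/K.
ΔT = −F/λ = −7.17/(-2.548) = 2.8 K.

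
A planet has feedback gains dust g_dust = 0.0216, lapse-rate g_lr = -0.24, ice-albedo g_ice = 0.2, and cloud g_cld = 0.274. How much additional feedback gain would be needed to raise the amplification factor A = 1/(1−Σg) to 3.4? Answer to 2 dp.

0.45

Current total gain = 0.2556.
Target gain for A = 3.4: g* = 1 − 1/3.4 = 0.7059.
Additional gain needed = 0.7059 − 0.2556 = 0.45.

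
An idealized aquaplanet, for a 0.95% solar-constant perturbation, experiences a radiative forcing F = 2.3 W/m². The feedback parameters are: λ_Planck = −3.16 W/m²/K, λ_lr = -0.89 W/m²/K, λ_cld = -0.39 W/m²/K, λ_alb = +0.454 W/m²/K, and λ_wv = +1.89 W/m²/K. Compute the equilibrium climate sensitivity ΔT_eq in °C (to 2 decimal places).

Net feedback parameter λ = (−3.16) + (-0.89) + (-0.39) + (+0.454) + (+1.89) = -2.096 W/m²/K.
ΔT = −F/λ = −2.3/(-2.096) = 1.10 °C.

1.10 °C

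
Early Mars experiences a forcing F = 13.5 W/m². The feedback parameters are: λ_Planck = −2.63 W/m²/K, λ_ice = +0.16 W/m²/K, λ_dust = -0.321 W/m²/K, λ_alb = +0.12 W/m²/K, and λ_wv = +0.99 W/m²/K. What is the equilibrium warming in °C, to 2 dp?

8.03 °C

Net feedback parameter λ = (−2.63) + (+0.16) + (-0.321) + (+0.12) + (+0.99) = -1.681 W/m²/K.
ΔT = −F/λ = −13.5/(-1.681) = 8.03 °C.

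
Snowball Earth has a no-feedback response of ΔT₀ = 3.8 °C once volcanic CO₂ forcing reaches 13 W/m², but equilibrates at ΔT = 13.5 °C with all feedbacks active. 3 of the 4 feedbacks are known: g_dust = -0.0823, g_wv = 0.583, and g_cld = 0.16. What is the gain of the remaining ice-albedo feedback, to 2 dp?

0.06

Amplification A = ΔT/ΔT₀ = 13.5/3.8 = 3.553.
Total gain g = 1 − 1/A = 1 − 1/3.553 = 0.7185.
Known gains sum to -0.0823 + 0.583 + 0.16 = 0.6607.
g_ice = 0.7185 − 0.6607 = 0.06.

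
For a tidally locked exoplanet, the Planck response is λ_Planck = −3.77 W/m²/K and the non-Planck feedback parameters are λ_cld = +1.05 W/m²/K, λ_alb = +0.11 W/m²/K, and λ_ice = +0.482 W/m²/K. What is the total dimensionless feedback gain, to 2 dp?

0.44

Convert to gains: g_cld = 1.05/3.77 = 0.2785; g_alb = 0.11/3.77 = 0.02918; g_ice = 0.482/3.77 = 0.1279.
Total gain g = 0.43558.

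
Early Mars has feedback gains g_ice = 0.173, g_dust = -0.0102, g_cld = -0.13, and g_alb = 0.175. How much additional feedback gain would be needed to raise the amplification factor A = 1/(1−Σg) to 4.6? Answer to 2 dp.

0.57

Current total gain = 0.2078.
Target gain for A = 4.6: g* = 1 − 1/4.6 = 0.7826.
Additional gain needed = 0.7826 − 0.2078 = 0.57.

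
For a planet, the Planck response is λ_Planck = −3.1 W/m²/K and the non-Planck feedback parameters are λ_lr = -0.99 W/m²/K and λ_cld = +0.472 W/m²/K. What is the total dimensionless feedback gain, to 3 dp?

Convert to gains: g_lr = -0.99/3.1 = -0.3194; g_cld = 0.472/3.1 = 0.1523.
Total gain g = -0.1671.

-0.167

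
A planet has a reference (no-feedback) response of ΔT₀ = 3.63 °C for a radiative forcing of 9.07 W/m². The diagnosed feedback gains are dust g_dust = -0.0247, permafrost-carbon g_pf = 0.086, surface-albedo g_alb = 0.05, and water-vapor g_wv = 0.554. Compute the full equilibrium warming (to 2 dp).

Total gain g = -0.0247 + 0.086 + 0.05 + 0.554 = 0.6653.
Amplification A = 1/(1 − 0.6653) = 2.988.
ΔT = 3.63 × 2.988 = 10.85 °C.

10.85 °C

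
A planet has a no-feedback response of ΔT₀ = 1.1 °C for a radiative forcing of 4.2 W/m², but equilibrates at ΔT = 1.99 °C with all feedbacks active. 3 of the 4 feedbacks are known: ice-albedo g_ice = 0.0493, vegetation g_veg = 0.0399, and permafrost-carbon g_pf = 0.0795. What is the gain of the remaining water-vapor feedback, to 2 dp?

0.28

Amplification A = ΔT/ΔT₀ = 1.99/1.1 = 1.809.
Total gain g = 1 − 1/A = 1 − 1/1.809 = 0.4472.
Known gains sum to 0.0493 + 0.0399 + 0.0795 = 0.1687.
g_wv = 0.4472 − 0.1687 = 0.28.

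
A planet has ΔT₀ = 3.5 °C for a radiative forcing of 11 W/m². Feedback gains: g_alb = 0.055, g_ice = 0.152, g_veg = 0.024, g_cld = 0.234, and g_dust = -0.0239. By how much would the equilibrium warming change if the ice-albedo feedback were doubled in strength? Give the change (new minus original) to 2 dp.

Original: g = 0.4411, ΔT = 3.5/(1−0.4411) = 6.2623 °C.
With doubled ice-albedo: g' = 0.5931, ΔT' = 3.5/(1−0.5931) = 8.6016 °C.
Change = 8.6016 − 6.2623 = 2.34 °C.

2.34 °C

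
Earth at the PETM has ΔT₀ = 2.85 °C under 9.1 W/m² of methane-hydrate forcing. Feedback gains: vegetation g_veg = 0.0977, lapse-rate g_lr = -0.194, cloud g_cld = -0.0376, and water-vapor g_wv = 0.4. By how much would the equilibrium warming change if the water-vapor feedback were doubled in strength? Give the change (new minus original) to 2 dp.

4.65 °C

Original: g = 0.2661, ΔT = 2.85/(1−0.2661) = 3.8834 °C.
With doubled water-vapor: g' = 0.6661, ΔT' = 2.85/(1−0.6661) = 8.5355 °C.
Change = 8.5355 − 3.8834 = 4.65 °C.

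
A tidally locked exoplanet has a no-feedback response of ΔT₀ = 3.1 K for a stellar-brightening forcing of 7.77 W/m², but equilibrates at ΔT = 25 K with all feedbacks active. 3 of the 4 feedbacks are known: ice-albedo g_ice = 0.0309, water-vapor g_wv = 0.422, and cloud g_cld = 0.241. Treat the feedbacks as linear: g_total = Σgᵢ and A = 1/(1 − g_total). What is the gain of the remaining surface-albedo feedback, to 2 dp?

0.18

Amplification A = ΔT/ΔT₀ = 25/3.1 = 8.065.
Total gain g = 1 − 1/A = 1 − 1/8.065 = 0.876.
Known gains sum to 0.0309 + 0.422 + 0.241 = 0.6939.
g_alb = 0.876 − 0.6939 = 0.18.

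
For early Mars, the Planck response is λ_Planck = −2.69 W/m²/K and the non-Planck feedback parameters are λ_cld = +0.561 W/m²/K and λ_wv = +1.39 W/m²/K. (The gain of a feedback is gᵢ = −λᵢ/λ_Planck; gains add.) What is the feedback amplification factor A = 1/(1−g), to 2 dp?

Convert to gains: g_cld = 0.561/2.69 = 0.2086; g_wv = 1.39/2.69 = 0.5167.
Total gain g = 0.7253.
A = 1/(1 − 0.7253) = 3.64.

3.64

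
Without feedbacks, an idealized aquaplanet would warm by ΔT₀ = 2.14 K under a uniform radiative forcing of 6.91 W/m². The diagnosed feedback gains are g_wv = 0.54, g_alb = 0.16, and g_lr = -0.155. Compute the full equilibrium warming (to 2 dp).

4.70 K

Total gain g = 0.54 + 0.16 − 0.155 = 0.545.
Amplification A = 1/(1 − 0.545) = 2.198.
ΔT = 2.14 × 2.198 = 4.70 K.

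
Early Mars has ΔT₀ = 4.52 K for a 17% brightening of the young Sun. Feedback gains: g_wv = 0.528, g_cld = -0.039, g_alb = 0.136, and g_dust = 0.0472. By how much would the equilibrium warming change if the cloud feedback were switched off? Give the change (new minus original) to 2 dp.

Original: g = 0.6722, ΔT = 4.52/(1−0.6722) = 13.7889 K.
Without cloud: g' = 0.7112, ΔT' = 4.52/(1−0.7112) = 15.6510 K.
Change = 15.6510 − 13.7889 = 1.86 K.

1.86 K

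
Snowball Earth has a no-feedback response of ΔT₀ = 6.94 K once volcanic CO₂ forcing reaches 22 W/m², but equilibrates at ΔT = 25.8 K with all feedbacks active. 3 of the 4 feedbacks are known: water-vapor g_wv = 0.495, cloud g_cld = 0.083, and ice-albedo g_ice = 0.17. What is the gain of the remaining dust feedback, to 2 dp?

-0.02

Amplification A = ΔT/ΔT₀ = 25.8/6.94 = 3.718.
Total gain g = 1 − 1/A = 1 − 1/3.718 = 0.731.
Known gains sum to 0.495 + 0.083 + 0.17 = 0.748.
g_dust = 0.731 − 0.748 = -0.02.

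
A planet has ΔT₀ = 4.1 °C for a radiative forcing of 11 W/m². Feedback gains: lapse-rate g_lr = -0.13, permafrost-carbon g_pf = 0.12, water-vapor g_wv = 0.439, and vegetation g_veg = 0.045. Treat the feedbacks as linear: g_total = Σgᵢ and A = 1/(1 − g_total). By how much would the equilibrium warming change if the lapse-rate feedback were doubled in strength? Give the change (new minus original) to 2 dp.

Original: g = 0.474, ΔT = 4.1/(1−0.474) = 7.7947 °C.
With doubled lapse-rate: g' = 0.344, ΔT' = 4.1/(1−0.344) = 6.2500 °C.
Change = 6.2500 − 7.7947 = -1.54 °C.

-1.54 °C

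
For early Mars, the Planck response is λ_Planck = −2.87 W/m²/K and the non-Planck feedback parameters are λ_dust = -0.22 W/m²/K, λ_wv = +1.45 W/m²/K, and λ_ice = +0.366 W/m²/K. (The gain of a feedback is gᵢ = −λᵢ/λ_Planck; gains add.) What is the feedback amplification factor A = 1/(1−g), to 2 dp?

2.25

Convert to gains: g_dust = -0.22/2.87 = -0.07666; g_wv = 1.45/2.87 = 0.5052; g_ice = 0.366/2.87 = 0.1275.
Total gain g = 0.55604.
A = 1/(1 − 0.55604) = 2.25.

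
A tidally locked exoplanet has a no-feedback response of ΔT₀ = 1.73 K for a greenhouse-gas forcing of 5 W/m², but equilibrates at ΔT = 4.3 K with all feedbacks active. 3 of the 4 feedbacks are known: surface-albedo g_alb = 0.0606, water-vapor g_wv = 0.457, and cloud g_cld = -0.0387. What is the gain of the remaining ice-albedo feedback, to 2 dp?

0.12

Amplification A = ΔT/ΔT₀ = 4.3/1.73 = 2.486.
Total gain g = 1 − 1/A = 1 − 1/2.486 = 0.5977.
Known gains sum to 0.0606 + 0.457 − 0.0387 = 0.4789.
g_ice = 0.5977 − 0.4789 = 0.12.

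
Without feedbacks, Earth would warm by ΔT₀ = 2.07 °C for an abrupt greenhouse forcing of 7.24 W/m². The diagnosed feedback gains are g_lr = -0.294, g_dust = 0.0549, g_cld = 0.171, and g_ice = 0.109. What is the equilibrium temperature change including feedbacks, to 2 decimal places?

2.16 °C

Total gain g = -0.294 + 0.0549 + 0.171 + 0.109 = 0.0409.
Amplification A = 1/(1 − 0.0409) = 1.043.
ΔT = 2.07 × 1.043 = 2.16 °C.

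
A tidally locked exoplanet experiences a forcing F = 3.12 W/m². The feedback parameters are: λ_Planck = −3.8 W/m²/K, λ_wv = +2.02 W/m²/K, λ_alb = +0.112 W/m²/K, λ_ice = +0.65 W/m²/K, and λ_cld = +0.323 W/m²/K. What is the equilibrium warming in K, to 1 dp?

4.5 K

Net feedback parameter λ = (−3.8) + (+2.02) + (+0.112) + (+0.65) + (+0.323) = -0.695 W/m²/K.
ΔT = −F/λ = −3.12/(-0.695) = 4.5 K.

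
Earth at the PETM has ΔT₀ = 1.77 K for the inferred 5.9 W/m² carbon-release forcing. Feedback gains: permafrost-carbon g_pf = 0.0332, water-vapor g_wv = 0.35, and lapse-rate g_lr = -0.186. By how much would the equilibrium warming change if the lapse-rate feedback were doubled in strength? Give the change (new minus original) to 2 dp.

Original: g = 0.1972, ΔT = 1.77/(1−0.1972) = 2.2048 K.
With doubled lapse-rate: g' = 0.0112, ΔT' = 1.77/(1−0.0112) = 1.7900 K.
Change = 1.7900 − 2.2048 = -0.41 K.

-0.41 K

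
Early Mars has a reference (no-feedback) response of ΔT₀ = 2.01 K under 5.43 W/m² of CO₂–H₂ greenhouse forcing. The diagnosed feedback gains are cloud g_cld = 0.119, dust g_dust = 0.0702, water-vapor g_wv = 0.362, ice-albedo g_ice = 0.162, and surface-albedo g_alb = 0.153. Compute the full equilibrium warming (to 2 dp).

Total gain g = 0.119 + 0.0702 + 0.362 + 0.162 + 0.153 = 0.8662.
Amplification A = 1/(1 − 0.8662) = 7.474.
ΔT = 2.01 × 7.474 = 15.02 K.

15.02 K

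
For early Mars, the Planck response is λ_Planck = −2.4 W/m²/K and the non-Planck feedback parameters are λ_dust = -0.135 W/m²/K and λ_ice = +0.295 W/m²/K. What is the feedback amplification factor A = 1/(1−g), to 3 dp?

Convert to gains: g_dust = -0.135/2.4 = -0.05625; g_ice = 0.295/2.4 = 0.1229.
Total gain g = 0.06665.
A = 1/(1 − 0.06665) = 1.071.

1.071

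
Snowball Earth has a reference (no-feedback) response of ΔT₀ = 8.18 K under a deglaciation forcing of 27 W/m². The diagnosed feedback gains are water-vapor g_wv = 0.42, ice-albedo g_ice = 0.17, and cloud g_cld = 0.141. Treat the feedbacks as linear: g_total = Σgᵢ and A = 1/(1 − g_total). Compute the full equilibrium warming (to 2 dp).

30.41 K

Total gain g = 0.42 + 0.17 + 0.141 = 0.731.
Amplification A = 1/(1 − 0.731) = 3.717.
ΔT = 8.18 × 3.717 = 30.41 K.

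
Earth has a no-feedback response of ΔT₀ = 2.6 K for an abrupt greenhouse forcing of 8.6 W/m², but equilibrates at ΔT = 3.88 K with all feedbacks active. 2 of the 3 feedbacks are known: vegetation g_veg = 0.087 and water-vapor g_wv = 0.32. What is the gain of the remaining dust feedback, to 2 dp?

-0.08

Amplification A = ΔT/ΔT₀ = 3.88/2.6 = 1.492.
Total gain g = 1 − 1/A = 1 − 1/1.492 = 0.3298.
Known gains sum to 0.087 + 0.32 = 0.407.
g_dust = 0.3298 − 0.407 = -0.08.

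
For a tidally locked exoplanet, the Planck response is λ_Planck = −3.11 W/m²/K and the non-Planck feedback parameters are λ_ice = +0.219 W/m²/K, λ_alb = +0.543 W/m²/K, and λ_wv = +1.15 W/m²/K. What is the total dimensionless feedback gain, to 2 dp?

Convert to gains: g_ice = 0.219/3.11 = 0.07042; g_alb = 0.543/3.11 = 0.1746; g_wv = 1.15/3.11 = 0.3698.
Total gain g = 0.61482.

0.61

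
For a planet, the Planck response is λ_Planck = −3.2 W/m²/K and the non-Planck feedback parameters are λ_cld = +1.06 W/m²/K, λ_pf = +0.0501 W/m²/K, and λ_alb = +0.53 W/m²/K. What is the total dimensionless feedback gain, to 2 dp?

Convert to gains: g_cld = 1.06/3.2 = 0.3312; g_pf = 0.0501/3.2 = 0.01566; g_alb = 0.53/3.2 = 0.1656.
Total gain g = 0.51246.

0.51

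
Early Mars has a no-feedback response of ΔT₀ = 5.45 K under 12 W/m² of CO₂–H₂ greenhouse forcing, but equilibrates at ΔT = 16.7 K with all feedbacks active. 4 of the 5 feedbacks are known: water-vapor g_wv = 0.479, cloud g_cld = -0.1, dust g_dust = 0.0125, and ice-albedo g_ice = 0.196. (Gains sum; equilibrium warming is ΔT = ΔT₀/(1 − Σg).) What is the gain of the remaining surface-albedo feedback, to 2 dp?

0.09

Amplification A = ΔT/ΔT₀ = 16.7/5.45 = 3.064.
Total gain g = 1 − 1/A = 1 − 1/3.064 = 0.6736.
Known gains sum to 0.479 − 0.1 + 0.0125 + 0.196 = 0.5875.
g_alb = 0.6736 − 0.5875 = 0.09.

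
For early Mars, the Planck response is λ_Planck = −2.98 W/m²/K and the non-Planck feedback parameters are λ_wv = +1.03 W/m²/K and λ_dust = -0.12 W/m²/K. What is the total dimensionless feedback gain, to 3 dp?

Convert to gains: g_wv = 1.03/2.98 = 0.3456; g_dust = -0.12/2.98 = -0.04027.
Total gain g = 0.30533.

0.305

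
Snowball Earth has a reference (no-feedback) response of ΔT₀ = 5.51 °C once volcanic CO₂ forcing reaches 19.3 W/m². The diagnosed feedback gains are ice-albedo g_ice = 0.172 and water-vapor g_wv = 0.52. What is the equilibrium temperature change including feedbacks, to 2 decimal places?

Total gain g = 0.172 + 0.52 = 0.692.
Amplification A = 1/(1 − 0.692) = 3.247.
ΔT = 5.51 × 3.247 = 17.89 °C.

17.89 °C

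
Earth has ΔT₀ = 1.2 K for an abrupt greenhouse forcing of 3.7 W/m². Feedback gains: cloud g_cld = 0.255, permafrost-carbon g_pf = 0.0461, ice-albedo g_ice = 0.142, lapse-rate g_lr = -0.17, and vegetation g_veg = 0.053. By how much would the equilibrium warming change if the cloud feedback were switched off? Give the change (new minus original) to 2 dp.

-0.49 K

Original: g = 0.3261, ΔT = 1.2/(1−0.3261) = 1.7807 K.
Without cloud: g' = 0.0711, ΔT' = 1.2/(1−0.0711) = 1.2919 K.
Change = 1.2919 − 1.7807 = -0.49 K.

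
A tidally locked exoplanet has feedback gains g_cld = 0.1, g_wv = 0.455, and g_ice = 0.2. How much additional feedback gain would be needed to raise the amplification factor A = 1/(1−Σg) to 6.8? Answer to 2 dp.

0.10

Current total gain = 0.755.
Target gain for A = 6.8: g* = 1 − 1/6.8 = 0.8529.
Additional gain needed = 0.8529 − 0.755 = 0.10.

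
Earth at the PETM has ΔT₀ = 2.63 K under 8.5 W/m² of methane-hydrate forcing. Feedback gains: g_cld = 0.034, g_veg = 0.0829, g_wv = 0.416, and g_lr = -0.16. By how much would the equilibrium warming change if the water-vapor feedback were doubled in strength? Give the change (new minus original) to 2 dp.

8.26 K

Original: g = 0.3729, ΔT = 2.63/(1−0.3729) = 4.1939 K.
With doubled water-vapor: g' = 0.7889, ΔT' = 2.63/(1−0.7889) = 12.4586 K.
Change = 12.4586 − 4.1939 = 8.26 K.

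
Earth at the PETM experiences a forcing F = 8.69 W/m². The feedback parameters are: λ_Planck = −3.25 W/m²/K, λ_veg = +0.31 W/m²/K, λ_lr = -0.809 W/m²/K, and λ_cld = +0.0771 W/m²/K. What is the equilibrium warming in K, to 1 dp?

2.4 K

Net feedback parameter λ = (−3.25) + (+0.31) + (-0.809) + (+0.0771) = -3.6719 W/m²/K.
ΔT = −F/λ = −8.69/(-3.6719) = 2.4 K.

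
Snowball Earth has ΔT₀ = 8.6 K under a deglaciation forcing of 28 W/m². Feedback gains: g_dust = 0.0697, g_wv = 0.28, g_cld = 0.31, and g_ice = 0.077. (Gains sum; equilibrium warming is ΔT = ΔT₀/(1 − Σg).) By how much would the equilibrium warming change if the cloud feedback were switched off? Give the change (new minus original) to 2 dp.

-17.66 K

Original: g = 0.7367, ΔT = 8.6/(1−0.7367) = 32.6624 K.
Without cloud: g' = 0.4267, ΔT' = 8.6/(1−0.4267) = 15.0009 K.
Change = 15.0009 − 32.6624 = -17.66 K.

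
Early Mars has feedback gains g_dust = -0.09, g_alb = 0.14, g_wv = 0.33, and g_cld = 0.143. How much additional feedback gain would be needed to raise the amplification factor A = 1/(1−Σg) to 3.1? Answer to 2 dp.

0.15

Current total gain = 0.523.
Target gain for A = 3.1: g* = 1 − 1/3.1 = 0.6774.
Additional gain needed = 0.6774 − 0.523 = 0.15.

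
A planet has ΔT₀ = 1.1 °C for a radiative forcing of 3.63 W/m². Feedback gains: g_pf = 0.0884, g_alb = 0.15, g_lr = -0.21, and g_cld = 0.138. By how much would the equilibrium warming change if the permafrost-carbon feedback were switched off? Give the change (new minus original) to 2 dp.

Original: g = 0.1664, ΔT = 1.1/(1−0.1664) = 1.3196 °C.
Without permafrost-carbon: g' = 0.078, ΔT' = 1.1/(1−0.078) = 1.1931 °C.
Change = 1.1931 − 1.3196 = -0.13 °C.

-0.13 °C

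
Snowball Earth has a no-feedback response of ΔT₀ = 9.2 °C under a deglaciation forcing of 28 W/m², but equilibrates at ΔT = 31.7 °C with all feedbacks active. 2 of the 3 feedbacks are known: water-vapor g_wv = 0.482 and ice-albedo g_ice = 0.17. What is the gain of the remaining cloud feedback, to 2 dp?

Amplification A = ΔT/ΔT₀ = 31.7/9.2 = 3.446.
Total gain g = 1 − 1/A = 1 − 1/3.446 = 0.7098.
Known gains sum to 0.482 + 0.17 = 0.652.
g_cld = 0.7098 − 0.652 = 0.06.

0.06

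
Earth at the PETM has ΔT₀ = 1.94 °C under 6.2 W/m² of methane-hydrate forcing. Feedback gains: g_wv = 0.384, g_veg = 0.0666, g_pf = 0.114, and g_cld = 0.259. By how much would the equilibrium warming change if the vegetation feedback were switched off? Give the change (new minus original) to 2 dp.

Original: g = 0.8236, ΔT = 1.94/(1−0.8236) = 10.9977 °C.
Without vegetation: g' = 0.757, ΔT' = 1.94/(1−0.757) = 7.9835 °C.
Change = 7.9835 − 10.9977 = -3.01 °C.

-3.01 °C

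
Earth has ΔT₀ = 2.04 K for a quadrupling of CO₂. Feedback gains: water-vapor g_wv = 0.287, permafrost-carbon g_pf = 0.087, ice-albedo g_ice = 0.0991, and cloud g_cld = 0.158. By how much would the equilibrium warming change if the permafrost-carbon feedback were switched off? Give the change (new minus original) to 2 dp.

Original: g = 0.6311, ΔT = 2.04/(1−0.6311) = 5.5300 K.
Without permafrost-carbon: g' = 0.5441, ΔT' = 2.04/(1−0.5441) = 4.4747 K.
Change = 4.4747 − 5.5300 = -1.06 K.

-1.06 K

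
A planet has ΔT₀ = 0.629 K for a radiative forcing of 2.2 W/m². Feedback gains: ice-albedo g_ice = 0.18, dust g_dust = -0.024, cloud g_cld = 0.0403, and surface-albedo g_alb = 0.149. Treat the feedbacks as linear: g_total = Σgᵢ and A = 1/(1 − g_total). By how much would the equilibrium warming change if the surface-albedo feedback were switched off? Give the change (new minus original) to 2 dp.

-0.18 K

Original: g = 0.3453, ΔT = 0.629/(1−0.3453) = 0.9607 K.
Without surface-albedo: g' = 0.1963, ΔT' = 0.629/(1−0.1963) = 0.7826 K.
Change = 0.7826 − 0.9607 = -0.18 K.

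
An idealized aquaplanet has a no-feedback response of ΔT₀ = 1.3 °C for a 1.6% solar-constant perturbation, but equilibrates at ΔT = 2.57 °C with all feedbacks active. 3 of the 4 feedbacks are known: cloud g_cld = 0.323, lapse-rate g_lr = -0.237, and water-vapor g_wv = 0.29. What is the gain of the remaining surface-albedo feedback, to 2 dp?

Amplification A = ΔT/ΔT₀ = 2.57/1.3 = 1.977.
Total gain g = 1 − 1/A = 1 − 1/1.977 = 0.4942.
Known gains sum to 0.323 − 0.237 + 0.29 = 0.376.
g_alb = 0.4942 − 0.376 = 0.12.

0.12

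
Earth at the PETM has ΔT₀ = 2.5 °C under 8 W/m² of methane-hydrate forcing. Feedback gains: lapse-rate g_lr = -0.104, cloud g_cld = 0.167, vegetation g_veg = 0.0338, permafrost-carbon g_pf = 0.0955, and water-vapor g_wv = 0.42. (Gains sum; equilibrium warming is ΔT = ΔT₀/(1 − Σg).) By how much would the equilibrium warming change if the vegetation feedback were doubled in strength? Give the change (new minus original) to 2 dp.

Original: g = 0.6123, ΔT = 2.5/(1−0.6123) = 6.4483 °C.
With doubled vegetation: g' = 0.6461, ΔT' = 2.5/(1−0.6461) = 7.0641 °C.
Change = 7.0641 − 6.4483 = 0.62 °C.

0.62 °C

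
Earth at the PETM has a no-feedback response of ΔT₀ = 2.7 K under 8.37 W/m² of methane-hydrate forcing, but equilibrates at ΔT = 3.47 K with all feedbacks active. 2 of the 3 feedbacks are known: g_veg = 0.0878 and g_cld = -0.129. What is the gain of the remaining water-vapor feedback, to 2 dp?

0.26

Amplification A = ΔT/ΔT₀ = 3.47/2.7 = 1.285.
Total gain g = 1 − 1/A = 1 − 1/1.285 = 0.2218.
Known gains sum to 0.0878 − 0.129 = -0.0412.
g_wv = 0.2218 + 0.0412 = 0.26.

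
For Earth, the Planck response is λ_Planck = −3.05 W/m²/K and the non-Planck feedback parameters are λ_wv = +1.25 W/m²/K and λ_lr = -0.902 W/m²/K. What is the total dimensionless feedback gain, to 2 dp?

0.11

Convert to gains: g_wv = 1.25/3.05 = 0.4098; g_lr = -0.902/3.05 = -0.2957.
Total gain g = 0.1141.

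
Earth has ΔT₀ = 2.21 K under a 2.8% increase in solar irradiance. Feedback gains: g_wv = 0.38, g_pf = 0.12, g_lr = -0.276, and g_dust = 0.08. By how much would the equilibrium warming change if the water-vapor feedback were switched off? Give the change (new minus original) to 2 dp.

Original: g = 0.304, ΔT = 2.21/(1−0.304) = 3.1753 K.
Without water-vapor: g' = -0.076, ΔT' = 2.21/(1+0.076) = 2.0539 K.
Change = 2.0539 − 3.1753 = -1.12 K.

-1.12 K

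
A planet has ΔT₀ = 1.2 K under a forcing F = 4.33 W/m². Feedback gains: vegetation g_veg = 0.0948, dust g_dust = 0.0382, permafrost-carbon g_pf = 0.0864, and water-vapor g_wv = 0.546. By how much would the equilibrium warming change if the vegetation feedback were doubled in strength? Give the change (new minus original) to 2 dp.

Original: g = 0.7654, ΔT = 1.2/(1−0.7654) = 5.1151 K.
With doubled vegetation: g' = 0.8602, ΔT' = 1.2/(1−0.8602) = 8.5837 K.
Change = 8.5837 − 5.1151 = 3.47 K.

3.47 K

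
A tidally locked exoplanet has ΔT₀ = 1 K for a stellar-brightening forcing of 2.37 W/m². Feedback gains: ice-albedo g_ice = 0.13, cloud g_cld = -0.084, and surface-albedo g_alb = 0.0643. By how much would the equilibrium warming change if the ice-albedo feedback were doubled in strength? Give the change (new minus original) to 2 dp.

0.19 K

Original: g = 0.1103, ΔT = 1/(1−0.1103) = 1.1240 K.
With doubled ice-albedo: g' = 0.2403, ΔT' = 1/(1−0.2403) = 1.3163 K.
Change = 1.3163 − 1.1240 = 0.19 K.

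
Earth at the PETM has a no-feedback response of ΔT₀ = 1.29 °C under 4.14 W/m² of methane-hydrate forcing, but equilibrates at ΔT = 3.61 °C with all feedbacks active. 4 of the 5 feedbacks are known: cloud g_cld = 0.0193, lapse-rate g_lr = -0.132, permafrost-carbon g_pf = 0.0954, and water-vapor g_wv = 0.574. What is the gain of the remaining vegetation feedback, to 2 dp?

0.09

Amplification A = ΔT/ΔT₀ = 3.61/1.29 = 2.798.
Total gain g = 1 − 1/A = 1 − 1/2.798 = 0.6426.
Known gains sum to 0.0193 − 0.132 + 0.0954 + 0.574 = 0.5567.
g_veg = 0.6426 − 0.5567 = 0.09.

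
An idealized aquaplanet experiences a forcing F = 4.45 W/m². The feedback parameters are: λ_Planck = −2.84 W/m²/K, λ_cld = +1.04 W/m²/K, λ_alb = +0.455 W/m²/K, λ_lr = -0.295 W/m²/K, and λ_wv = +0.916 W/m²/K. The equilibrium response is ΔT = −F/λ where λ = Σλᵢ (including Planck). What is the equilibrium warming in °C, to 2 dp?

6.15 °C

Net feedback parameter λ = (−2.84) + (+1.04) + (+0.455) + (-0.295) + (+0.916) = -0.724 W/m²/K.
ΔT = −F/λ = −4.45/(-0.724) = 6.15 °C.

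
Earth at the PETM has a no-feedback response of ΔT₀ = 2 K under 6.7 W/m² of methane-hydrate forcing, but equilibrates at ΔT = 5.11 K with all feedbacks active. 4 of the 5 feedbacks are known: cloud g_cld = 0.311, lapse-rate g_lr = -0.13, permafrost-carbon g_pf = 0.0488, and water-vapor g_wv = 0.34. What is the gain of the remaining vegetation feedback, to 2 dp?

0.04

Amplification A = ΔT/ΔT₀ = 5.11/2 = 2.555.
Total gain g = 1 − 1/A = 1 − 1/2.555 = 0.6086.
Known gains sum to 0.311 − 0.13 + 0.0488 + 0.34 = 0.5698.
g_veg = 0.6086 − 0.5698 = 0.04.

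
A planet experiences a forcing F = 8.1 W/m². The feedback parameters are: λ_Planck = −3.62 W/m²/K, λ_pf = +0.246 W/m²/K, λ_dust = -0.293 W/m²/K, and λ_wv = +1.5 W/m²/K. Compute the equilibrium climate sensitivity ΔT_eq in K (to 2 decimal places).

Net feedback parameter λ = (−3.62) + (+0.246) + (-0.293) + (+1.5) = -2.167 W/m²/K.
ΔT = −F/λ = −8.1/(-2.167) = 3.74 K.

3.74 K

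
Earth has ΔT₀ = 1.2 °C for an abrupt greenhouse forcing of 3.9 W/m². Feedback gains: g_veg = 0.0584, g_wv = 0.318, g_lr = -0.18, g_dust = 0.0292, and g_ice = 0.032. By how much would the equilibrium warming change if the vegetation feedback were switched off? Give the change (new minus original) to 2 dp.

Original: g = 0.2576, ΔT = 1.2/(1−0.2576) = 1.6164 °C.
Without vegetation: g' = 0.1992, ΔT' = 1.2/(1−0.1992) = 1.4985 °C.
Change = 1.4985 − 1.6164 = -0.12 °C.

-0.12 °C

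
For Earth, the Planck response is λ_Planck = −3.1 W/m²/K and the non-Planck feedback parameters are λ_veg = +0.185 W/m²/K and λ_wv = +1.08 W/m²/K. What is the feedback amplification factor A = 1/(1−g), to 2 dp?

Convert to gains: g_veg = 0.185/3.1 = 0.05968; g_wv = 1.08/3.1 = 0.3484.
Total gain g = 0.40808.
A = 1/(1 − 0.40808) = 1.69.

1.69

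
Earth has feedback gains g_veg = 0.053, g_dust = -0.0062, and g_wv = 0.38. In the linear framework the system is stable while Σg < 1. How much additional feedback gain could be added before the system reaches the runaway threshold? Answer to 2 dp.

Current total gain = 0.053 − 0.0062 + 0.38 = 0.4268.
Margin to runaway = 1 − 0.4268 = 0.57.

0.57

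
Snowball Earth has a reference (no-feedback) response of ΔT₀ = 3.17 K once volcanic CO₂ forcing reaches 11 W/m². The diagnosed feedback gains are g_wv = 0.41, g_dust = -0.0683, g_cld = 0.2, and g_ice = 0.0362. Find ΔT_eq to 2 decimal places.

7.51 K

Total gain g = 0.41 − 0.0683 + 0.2 + 0.0362 = 0.5779.
Amplification A = 1/(1 − 0.5779) = 2.369.
ΔT = 3.17 × 2.369 = 7.51 K.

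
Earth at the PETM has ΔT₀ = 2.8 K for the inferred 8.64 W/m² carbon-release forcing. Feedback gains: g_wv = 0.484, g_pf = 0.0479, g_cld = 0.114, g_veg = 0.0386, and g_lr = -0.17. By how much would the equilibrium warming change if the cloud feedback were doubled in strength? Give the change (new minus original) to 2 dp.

Original: g = 0.5145, ΔT = 2.8/(1−0.5145) = 5.7673 K.
With doubled cloud: g' = 0.6285, ΔT' = 2.8/(1−0.6285) = 7.5370 K.
Change = 7.5370 − 5.7673 = 1.77 K.

1.77 K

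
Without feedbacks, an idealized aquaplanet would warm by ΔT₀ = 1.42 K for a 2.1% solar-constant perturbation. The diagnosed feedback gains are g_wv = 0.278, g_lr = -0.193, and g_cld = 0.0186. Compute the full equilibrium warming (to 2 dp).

Total gain g = 0.278 − 0.193 + 0.0186 = 0.1036.
Amplification A = 1/(1 − 0.1036) = 1.116.
ΔT = 1.42 × 1.116 = 1.58 K.

1.58 K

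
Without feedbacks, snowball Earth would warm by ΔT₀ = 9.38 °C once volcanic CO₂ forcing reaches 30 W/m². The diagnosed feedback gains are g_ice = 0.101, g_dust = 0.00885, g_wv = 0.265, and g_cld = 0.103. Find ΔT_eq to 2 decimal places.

Total gain g = 0.101 + 0.00885 + 0.265 + 0.103 = 0.47785.
Amplification A = 1/(1 − 0.47785) = 1.915.
ΔT = 9.38 × 1.915 = 17.96 °C.

17.96 °C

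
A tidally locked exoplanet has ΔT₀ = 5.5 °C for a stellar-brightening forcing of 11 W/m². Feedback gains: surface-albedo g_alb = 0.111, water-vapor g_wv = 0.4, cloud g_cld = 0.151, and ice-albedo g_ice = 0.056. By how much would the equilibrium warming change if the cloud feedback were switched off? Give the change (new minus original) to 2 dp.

Original: g = 0.718, ΔT = 5.5/(1−0.718) = 19.5035 °C.
Without cloud: g' = 0.567, ΔT' = 5.5/(1−0.567) = 12.7021 °C.
Change = 12.7021 − 19.5035 = -6.80 °C.

-6.80 °C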